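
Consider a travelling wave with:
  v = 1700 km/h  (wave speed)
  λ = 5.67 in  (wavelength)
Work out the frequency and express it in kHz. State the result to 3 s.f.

Solving v = f·λ for f: f = v/λ.
v = 1700 km/h = 472.2 m/s; λ = 5.67 in = 0.1440 m.
f = 3279 Hz
3279 Hz × (1 kHz / 1000 Hz) = 3.279 kHz

3.28 kHz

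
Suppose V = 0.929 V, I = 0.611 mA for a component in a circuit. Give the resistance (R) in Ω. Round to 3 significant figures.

From Ohm's law: R = V/I.
V = 0.929 V; I = 0.611 mA = 6.110×10^-4 A.
R = 1520 Ω

1520 Ω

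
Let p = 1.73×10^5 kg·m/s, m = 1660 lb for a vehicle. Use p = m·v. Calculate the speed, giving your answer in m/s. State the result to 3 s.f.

230 m/s

Rearranging: v = p/m.
p = 1.73×10^5 kg·m/s; m = 1660 lb = 753.0 kg.
v = 229.8 m/s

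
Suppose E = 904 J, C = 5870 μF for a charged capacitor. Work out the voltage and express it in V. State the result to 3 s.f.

555 V

Solving E = ½C·V² for V: V = √(2E/C).
E = 904 J; C = 5870 μF = 0.005870 F.
V = 555.0 V  (the unit combination reduces to kg·m²/(A·s³) = V)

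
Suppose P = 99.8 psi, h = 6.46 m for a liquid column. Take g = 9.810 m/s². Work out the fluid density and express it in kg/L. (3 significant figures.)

Rearranging: ρ = P/(g·h).
P = 99.8 psi = 6.881×10^5 Pa; h = 6.46 m; g = 9.810 m/s².
ρ = 10858 kg/m³
10858 kg/m³ × (1 kg/L / 1000 kg/m³) = 10.86 kg/L

10.9 kg/L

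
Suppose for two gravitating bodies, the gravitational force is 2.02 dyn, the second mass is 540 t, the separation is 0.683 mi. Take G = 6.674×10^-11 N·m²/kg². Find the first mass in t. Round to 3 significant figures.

From Newton's law of gravitation: m₁ = F·r²/(G·m₂).
F = 2.02 dyn = 2.020×10^-5 N; m₂ = 540 t = 5.400×10^5 kg; r = 0.683 mi = 1099 m; G = 6.674×10^-11 N·m²/kg².
m₁ = 6.772×10^5 kg
6.772×10^5 kg × (1 t / 1000 kg) = 677.2 t

677 t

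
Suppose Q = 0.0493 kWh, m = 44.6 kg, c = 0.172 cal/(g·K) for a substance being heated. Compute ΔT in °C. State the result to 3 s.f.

Rearranging Q = m·c·ΔT for ΔT: ΔT = Q/(m·c).
Q = 0.0493 kWh = 1.775×10^5 J; m = 44.6 kg; c = 0.172 cal/(g·K) = 719.6 J/(kg·K).
ΔT = 5.530 K
Since 1 °C = 1 K, 5.530 °C.

5.53 °C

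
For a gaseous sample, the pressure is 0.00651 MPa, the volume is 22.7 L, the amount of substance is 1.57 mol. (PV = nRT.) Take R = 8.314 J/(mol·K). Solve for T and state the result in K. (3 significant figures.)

From the ideal-gas law: T = PV/(nR).
P = 0.00651 MPa = 6510 Pa; V = 22.7 L = 0.02270 m³; n = 1.57 mol; R = 8.314 J/(mol·K).
T = 11.32 K

11.3 K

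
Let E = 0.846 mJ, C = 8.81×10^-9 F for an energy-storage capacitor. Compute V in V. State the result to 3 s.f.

438 V

Rearranging: V = √(2E/C).
E = 0.846 mJ = 8.460×10^-4 J; C = 8.81×10^-9 F.
V = 438.2 V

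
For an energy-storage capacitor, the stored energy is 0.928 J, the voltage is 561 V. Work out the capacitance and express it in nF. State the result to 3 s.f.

5900 nF

Rearranging: C = 2E/V².
E = 0.928 J; V = 561 V.
C = 5.897×10^-6 F
5.897×10^-6 F × (1 nF / 1.000×10^-9 F) = 5897 nF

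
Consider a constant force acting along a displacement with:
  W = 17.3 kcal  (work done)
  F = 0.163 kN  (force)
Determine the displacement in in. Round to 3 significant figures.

Rearranging W = F·d for d: d = W/F.
W = 17.3 kcal = 72383 J; F = 0.163 kN = 163.0 N.
d = 444.1 m
444.1 m × (1 in / 0.02540 m) = 17483 in

17500 in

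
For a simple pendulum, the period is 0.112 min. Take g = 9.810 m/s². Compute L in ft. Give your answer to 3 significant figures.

Solving T = 2π√(L/g) for L: L = g·(T/2π)².
T = 0.112 min = 6.720 s; g = 9.810 m/s².
L = 11.22 m
11.22 m × (1 ft / 0.3048 m) = 36.82 ft

36.8 ft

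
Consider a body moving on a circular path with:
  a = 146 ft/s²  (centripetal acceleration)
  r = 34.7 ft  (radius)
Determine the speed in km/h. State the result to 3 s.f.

Rearranging a = v²/r for v: v = √(a·r).
a = 146 ft/s² = 44.50 m/s²; r = 34.7 ft = 10.58 m.
v = 21.69 m/s
21.69 m/s × (1 km/h / 0.2778 m/s) = 78.10 km/h

78.1 km/h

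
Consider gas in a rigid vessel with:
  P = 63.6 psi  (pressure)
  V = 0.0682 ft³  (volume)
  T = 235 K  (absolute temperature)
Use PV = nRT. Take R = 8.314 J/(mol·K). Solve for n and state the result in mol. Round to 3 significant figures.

0.433 mol

From the ideal-gas law: n = PV/(RT).
P = 63.6 psi = 4.385×10^5 Pa; V = 0.0682 ft³ = 0.001931 m³; T = 235 K; R = 8.314 J/(mol·K).
n = 0.4334 mol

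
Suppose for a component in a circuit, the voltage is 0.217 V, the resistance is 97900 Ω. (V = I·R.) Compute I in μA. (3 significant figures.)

2.22 μA

From Ohm's law: I = V/R.
V = 0.217 V; R = 97900 Ω.
I = 2.217×10^-6 A
2.217×10^-6 A × (1 μA / 1.000×10^-6 A) = 2.217 μA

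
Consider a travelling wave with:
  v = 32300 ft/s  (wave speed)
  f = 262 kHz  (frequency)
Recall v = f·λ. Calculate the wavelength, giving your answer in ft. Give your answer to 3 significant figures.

0.123 ft

Rearranging v = f·λ for λ: λ = v/f.
v = 32300 ft/s = 9845 m/s; f = 262 kHz = 2.620×10^5 Hz.
λ = 0.03758 m
0.03758 m × (1 ft / 0.3048 m) = 0.1233 ft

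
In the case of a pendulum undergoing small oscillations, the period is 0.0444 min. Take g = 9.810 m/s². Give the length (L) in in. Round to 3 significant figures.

Solving T = 2π√(L/g) for L: L = g·(T/2π)².
T = 0.0444 min = 2.664 s; g = 9.810 m/s².
L = 1.764 m
1.764 m × (1 in / 0.02540 m) = 69.43 in

69.4 in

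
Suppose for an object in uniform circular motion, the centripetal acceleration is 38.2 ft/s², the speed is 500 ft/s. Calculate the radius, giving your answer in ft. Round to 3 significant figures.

6540 ft

Rearranging: r = v²/a.
a = 38.2 ft/s² = 11.64 m/s²; v = 500 ft/s = 152.4 m/s.
r = 1995 m
1995 m × (1 ft / 0.3048 m) = 6545 ft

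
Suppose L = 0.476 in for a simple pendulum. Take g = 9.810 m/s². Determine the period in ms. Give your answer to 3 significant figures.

Directly: T = 2π√(L/g).
L = 0.476 in = 0.01209 m; g = 9.810 m/s².
T = 0.2206 s
0.2206 s × (1 ms / 0.001000 s) = 220.6 ms

221 ms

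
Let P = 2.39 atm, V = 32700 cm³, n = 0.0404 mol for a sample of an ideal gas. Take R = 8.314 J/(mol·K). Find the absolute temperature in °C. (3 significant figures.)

Rearranging PV = nRT for T: T = PV/(nR).
P = 2.39 atm = 2.422×10^5 Pa; V = 32700 cm³ = 0.03270 m³; n = 0.0404 mol; R = 8.314 J/(mol·K).
T = 23576 K
23576 K − 273.15 = 23303 °C

23300 °C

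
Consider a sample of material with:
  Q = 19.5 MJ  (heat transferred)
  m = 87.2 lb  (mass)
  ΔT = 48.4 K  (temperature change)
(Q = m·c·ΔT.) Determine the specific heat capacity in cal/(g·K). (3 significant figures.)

Solving Q = m·c·ΔT for c: c = Q/(m·ΔT).
Q = 19.5 MJ = 1.950×10^7 J; m = 87.2 lb = 39.55 kg; ΔT = 48.4 K.
c = 10186 J/(kg·K)
10186 J/(kg·K) × (1 cal/(g·K) / 4184 J/(kg·K)) = 2.435 cal/(g·K)

2.43 cal/(g·K)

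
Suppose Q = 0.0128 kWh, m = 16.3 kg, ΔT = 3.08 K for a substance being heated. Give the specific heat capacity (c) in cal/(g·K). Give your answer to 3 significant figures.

Rearranging: c = Q/(m·ΔT).
Q = 0.0128 kWh = 46080 J; m = 16.3 kg; ΔT = 3.08 K.
c = 917.9 J/(kg·K)
917.9 J/(kg·K) × (1 cal/(g·K) / 4184 J/(kg·K)) = 0.2194 cal/(g·K)

0.219 cal/(g·K)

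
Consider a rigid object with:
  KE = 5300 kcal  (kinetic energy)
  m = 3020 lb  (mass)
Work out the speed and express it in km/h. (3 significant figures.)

Rearranging KE = ½mv² for v: v = √(2·KE/m).
KE = 5300 kcal = 2.218×10^7 J; m = 3020 lb = 1370 kg.
v = 179.9 m/s
179.9 m/s × (1 km/h / 0.2778 m/s) = 647.8 km/h

648 km/h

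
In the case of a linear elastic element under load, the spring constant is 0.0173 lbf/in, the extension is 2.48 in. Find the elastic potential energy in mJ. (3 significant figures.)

U is given directly by: U = ½kx².
k = 0.0173 lbf/in = 3.030 N/m; x = 2.48 in = 0.06299 m.
U = 0.006011 J
0.006011 J × (1 mJ / 0.001000 J) = 6.011 mJ

6.01 mJ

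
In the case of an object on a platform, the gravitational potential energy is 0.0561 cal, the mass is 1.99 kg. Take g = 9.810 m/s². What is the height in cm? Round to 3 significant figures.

1.20 cm

Rearranging: h = PE/(m·g).
PE = 0.0561 cal = 0.2347 J; m = 1.99 kg; g = 9.810 m/s².
h = 0.01202 m
0.01202 m × (1 cm / 0.01000 m) = 1.202 cm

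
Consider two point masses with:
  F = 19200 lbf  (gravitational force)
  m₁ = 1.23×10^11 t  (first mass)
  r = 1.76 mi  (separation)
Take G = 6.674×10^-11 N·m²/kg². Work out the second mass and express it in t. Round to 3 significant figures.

83500 t

From Newton's law of gravitation: m₂ = F·r²/(G·m₁).
F = 19200 lbf = 85406 N; m₁ = 1.23×10^11 t = 1.230×10^14 kg; r = 1.76 mi = 2832 m; G = 6.674×10^-11 N·m²/kg².
m₂ = 8.347×10^7 kg
8.347×10^7 kg × (1 t / 1000 kg) = 83468 t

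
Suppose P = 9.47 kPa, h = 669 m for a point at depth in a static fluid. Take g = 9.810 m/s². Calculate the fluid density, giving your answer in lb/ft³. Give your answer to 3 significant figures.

Rearranging P = ρ·g·h for ρ: ρ = P/(g·h).
P = 9.47 kPa = 9470 Pa; h = 669 m; g = 9.810 m/s².
ρ = 1.443 kg/m³
1.443 kg/m³ × (1 lb/ft³ / 16.02 kg/m³) = 0.09008 lb/ft³

0.0901 lb/ft³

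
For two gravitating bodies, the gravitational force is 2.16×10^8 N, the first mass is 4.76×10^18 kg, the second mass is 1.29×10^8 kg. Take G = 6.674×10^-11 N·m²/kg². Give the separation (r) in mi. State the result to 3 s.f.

8.56 mi

Rearranging: r = √(G·m₁m₂/F).
F = 2.16×10^8 N; m₁ = 4.76×10^18 kg; m₂ = 1.29×10^8 kg; G = 6.674×10^-11 N·m²/kg².
r = 13774 m
13774 m × (1 mi / 1609 m) = 8.559 mi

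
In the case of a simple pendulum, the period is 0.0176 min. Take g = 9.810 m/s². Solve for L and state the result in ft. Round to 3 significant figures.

Solving T = 2π√(L/g) for L: L = g·(T/2π)².
T = 0.0176 min = 1.056 s; g = 9.810 m/s².
L = 0.2771 m
0.2771 m × (1 ft / 0.3048 m) = 0.9091 ft

0.909 ft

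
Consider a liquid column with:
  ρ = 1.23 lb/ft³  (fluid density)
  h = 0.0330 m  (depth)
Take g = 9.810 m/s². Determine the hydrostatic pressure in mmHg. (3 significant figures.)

P is given directly by: P = ρgh.
ρ = 1.23 lb/ft³ = 19.70 kg/m³; h = 0.0330 m; g = 9.810 m/s².
P = 6.378 Pa
6.378 Pa × (1 mmHg / 133.3 Pa) = 0.04784 mmHg

0.0478 mmHg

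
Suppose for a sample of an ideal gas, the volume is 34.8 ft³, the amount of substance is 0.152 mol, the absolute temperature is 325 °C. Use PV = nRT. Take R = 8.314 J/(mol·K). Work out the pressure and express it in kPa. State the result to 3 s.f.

0.767 kPa

P is given directly by: P = nRT/V.
V = 34.8 ft³ = 0.9854 m³; n = 0.152 mol; T = 325 °C = 598.1 K; R = 8.314 J/(mol·K).
P = 767.1 Pa
767.1 Pa × (1 kPa / 1000 Pa) = 0.7671 kPa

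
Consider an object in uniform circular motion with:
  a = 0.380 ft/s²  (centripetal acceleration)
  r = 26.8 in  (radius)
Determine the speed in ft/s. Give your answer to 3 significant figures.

Rearranging: v = √(a·r).
a = 0.380 ft/s² = 0.1158 m/s²; r = 26.8 in = 0.6807 m.
v = 0.2808 m/s
0.2808 m/s × (1 ft/s / 0.3048 m/s) = 0.9212 ft/s

0.921 ft/s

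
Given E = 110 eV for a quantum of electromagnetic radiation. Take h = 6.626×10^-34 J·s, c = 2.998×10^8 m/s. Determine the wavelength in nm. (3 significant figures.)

Solving E = h·c/λ for λ: λ = hc/E.
E = 110 eV = 1.762×10^-17 J; h = 6.626×10^-34 J·s; c = 2.998×10^8 m/s.
λ = 1.127×10^-8 m
1.127×10^-8 m × (1 nm / 1.000×10^-9 m) = 11.27 nm

11.3 nm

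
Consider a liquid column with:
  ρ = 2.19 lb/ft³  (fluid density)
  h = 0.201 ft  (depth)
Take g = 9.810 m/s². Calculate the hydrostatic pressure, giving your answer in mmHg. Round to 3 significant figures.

0.158 mmHg

Directly: P = ρgh.
ρ = 2.19 lb/ft³ = 35.08 kg/m³; h = 0.201 ft = 0.06126 m; g = 9.810 m/s².
P = 21.08 Pa
21.08 Pa × (1 mmHg / 133.3 Pa) = 0.1581 mmHg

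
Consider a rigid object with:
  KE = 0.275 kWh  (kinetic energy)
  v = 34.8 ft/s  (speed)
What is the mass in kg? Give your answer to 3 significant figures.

17600 kg

Rearranging KE = ½mv² for m: m = 2·KE/v².
KE = 0.275 kWh = 9.900×10^5 J; v = 34.8 ft/s = 10.61 m/s.
m = 17599 kg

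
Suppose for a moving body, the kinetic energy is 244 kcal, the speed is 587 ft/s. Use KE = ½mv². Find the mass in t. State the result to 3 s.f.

Solving KE = ½mv² for m: m = 2·KE/v².
KE = 244 kcal = 1.021×10^6 J; v = 587 ft/s = 178.9 m/s.
m = 63.78 kg
63.78 kg × (1 t / 1000 kg) = 0.06378 t

0.0638 t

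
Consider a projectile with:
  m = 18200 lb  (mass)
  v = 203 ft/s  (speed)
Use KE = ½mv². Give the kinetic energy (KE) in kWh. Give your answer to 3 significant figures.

Directly: KE = ½mv².
m = 18200 lb = 8255 kg; v = 203 ft/s = 61.87 m/s.
KE = 1.580×10^7 J
1.580×10^7 J × (1 kWh / 3.600×10^6 J) = 4.390 kWh

4.39 kWh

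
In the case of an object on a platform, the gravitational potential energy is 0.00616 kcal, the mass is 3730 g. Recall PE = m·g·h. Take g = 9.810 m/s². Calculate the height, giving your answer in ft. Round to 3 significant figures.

Solving PE = m·g·h for h: h = PE/(m·g).
PE = 0.00616 kcal = 25.77 J; m = 3730 g = 3.730 kg; g = 9.810 m/s².
h = 0.7044 m
0.7044 m × (1 ft / 0.3048 m) = 2.311 ft

2.31 ft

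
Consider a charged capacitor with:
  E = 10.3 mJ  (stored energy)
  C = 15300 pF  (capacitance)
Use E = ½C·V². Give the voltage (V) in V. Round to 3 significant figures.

Rearranging E = ½C·V² for V: V = √(2E/C).
E = 10.3 mJ = 0.01030 J; C = 15300 pF = 1.530×10^-8 F.
V = 1160 V

1160 V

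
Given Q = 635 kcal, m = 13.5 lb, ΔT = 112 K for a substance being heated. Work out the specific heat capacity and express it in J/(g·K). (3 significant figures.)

Rearranging: c = Q/(m·ΔT).
Q = 635 kcal = 2.657×10^6 J; m = 13.5 lb = 6.123 kg; ΔT = 112 K.
c = 3874 J/(kg·K)
3874 J/(kg·K) × (1 J/(g·K) / 1000 J/(kg·K)) = 3.874 J/(g·K)

3.87 J/(g·K)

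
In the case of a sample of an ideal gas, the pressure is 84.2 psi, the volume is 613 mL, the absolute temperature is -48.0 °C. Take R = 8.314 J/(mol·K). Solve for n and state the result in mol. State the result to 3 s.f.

0.190 mol

From the ideal-gas law: n = PV/(RT).
P = 84.2 psi = 5.805×10^5 Pa; V = 613 mL = 6.130×10^-4 m³; T = -48.0 °C = 225.1 K; R = 8.314 J/(mol·K).
n = 0.1901 mol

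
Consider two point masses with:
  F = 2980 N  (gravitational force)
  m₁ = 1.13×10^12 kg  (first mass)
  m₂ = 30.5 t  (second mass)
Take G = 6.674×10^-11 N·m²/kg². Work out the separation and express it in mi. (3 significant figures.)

0.0173 mi

From Newton's law of gravitation: r = √(G·m₁m₂/F).
F = 2980 N; m₁ = 1.13×10^12 kg; m₂ = 30.5 t = 30500 kg; G = 6.674×10^-11 N·m²/kg².
r = 27.78 m
27.78 m × (1 mi / 1609 m) = 0.01726 mi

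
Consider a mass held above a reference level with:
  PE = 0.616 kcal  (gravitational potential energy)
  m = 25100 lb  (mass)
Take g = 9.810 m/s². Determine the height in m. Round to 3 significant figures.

Solving PE = m·g·h for h: h = PE/(m·g).
PE = 0.616 kcal = 2577 J; m = 25100 lb = 11385 kg; g = 9.810 m/s².
h = 0.02308 m

0.0231 m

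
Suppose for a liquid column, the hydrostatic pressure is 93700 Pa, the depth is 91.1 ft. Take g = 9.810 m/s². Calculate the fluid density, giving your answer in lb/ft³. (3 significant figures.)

Rearranging P = ρ·g·h for ρ: ρ = P/(g·h).
P = 93700 Pa; h = 91.1 ft = 27.77 m; g = 9.810 m/s².
ρ = 344.0 kg/m³
344.0 kg/m³ × (1 lb/ft³ / 16.02 kg/m³) = 21.47 lb/ft³

21.5 lb/ft³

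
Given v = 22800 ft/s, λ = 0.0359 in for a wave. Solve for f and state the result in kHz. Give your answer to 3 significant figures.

Solving v = f·λ for f: f = v/λ.
v = 22800 ft/s = 6949 m/s; λ = 0.0359 in = 9.119×10^-4 m.
f = 7.621×10^6 Hz
7.621×10^6 Hz × (1 kHz / 1000 Hz) = 7621 kHz

7620 kHz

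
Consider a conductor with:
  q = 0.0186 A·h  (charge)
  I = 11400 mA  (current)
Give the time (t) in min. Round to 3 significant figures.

0.0979 min

Solving q = I·t for t: t = q/I.
q = 0.0186 A·h = 66.96 C; I = 11400 mA = 11.40 A.
t = 5.874 s
5.874 s × (1 min / 60.00 s) = 0.09789 min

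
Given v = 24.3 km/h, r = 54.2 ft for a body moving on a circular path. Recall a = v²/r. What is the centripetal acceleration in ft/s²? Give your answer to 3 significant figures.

a is given directly by: a = v²/r.
v = 24.3 km/h = 6.750 m/s; r = 54.2 ft = 16.52 m.
a = 2.758 m/s²
2.758 m/s² × (1 ft/s² / 0.3048 m/s²) = 9.049 ft/s²

9.05 ft/s²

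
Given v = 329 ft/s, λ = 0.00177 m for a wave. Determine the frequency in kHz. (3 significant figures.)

56.7 kHz

Rearranging: f = v/λ.
v = 329 ft/s = 100.3 m/s; λ = 0.00177 m.
f = 56655 Hz
56655 Hz × (1 kHz / 1000 Hz) = 56.65 kHz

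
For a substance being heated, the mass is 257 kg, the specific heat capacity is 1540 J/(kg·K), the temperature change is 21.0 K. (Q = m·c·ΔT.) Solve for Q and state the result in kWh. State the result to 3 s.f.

2.31 kWh

Q is given directly by: Q = mcΔT.
m = 257 kg; c = 1540 J/(kg·K); ΔT = 21.0 K.
Q = 8.311×10^6 J  (the unit combination reduces to kg·m²/s² = J)
8.311×10^6 J × (1 kWh / 3.600×10^6 J) = 2.309 kWh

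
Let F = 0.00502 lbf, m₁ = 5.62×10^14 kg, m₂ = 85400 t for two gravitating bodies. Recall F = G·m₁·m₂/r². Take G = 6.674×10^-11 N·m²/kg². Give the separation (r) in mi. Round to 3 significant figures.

7440 mi

Solving F = G·m₁·m₂/r² for r: r = √(G·m₁m₂/F).
F = 0.00502 lbf = 0.02233 N; m₁ = 5.62×10^14 kg; m₂ = 85400 t = 8.540×10^7 kg; G = 6.674×10^-11 N·m²/kg².
r = 1.198×10^7 m
1.198×10^7 m × (1 mi / 1609 m) = 7442 mi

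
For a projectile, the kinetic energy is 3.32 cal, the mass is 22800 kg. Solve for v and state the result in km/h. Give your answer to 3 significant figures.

0.126 km/h

Rearranging KE = ½mv² for v: v = √(2·KE/m).
KE = 3.32 cal = 13.89 J; m = 22800 kg.
v = 0.03491 m/s
0.03491 m/s × (1 km/h / 0.2778 m/s) = 0.1257 km/h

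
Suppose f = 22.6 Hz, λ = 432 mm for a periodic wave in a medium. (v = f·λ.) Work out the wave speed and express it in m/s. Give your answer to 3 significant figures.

Directly: v = fλ.
f = 22.6 Hz; λ = 432 mm = 0.4320 m.
v = 9.763 m/s

9.76 m/s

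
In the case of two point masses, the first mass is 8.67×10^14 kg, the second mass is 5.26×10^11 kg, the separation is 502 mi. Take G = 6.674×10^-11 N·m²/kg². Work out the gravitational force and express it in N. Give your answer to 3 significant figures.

Directly: F = Gm₁m₂/r².
m₁ = 8.67×10^14 kg; m₂ = 5.26×10^11 kg; r = 502 mi = 8.079×10^5 m; G = 6.674×10^-11 N·m²/kg².
F = 46632 N  (the unit combination reduces to kg·m/s² = N)

46600 N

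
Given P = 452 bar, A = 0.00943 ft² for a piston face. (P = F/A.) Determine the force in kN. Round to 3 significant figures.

Solving P = F/A for F: F = P·A.
P = 452 bar = 4.520×10^7 Pa; A = 0.00943 ft² = 8.761×10^-4 m².
F = 39599 N
39599 N × (1 kN / 1000 N) = 39.60 kN

39.6 kN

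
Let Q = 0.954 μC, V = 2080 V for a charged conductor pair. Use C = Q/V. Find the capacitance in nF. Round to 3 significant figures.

0.459 nF

C is given directly by: C = Q/V.
Q = 0.954 μC = 9.540×10^-7 C; V = 2080 V.
C = 4.587×10^-10 F
4.587×10^-10 F × (1 nF / 1.000×10^-9 F) = 0.4587 nF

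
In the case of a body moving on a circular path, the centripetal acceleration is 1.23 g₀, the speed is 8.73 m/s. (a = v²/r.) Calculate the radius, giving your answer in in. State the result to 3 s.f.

Rearranging a = v²/r for r: r = v²/a.
a = 1.23 g₀ = 12.06 m/s²; v = 8.73 m/s.
r = 6.318 m
6.318 m × (1 in / 0.02540 m) = 248.8 in

249 in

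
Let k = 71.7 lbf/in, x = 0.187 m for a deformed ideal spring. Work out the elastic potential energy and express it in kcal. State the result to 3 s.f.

0.0525 kcal

U is given directly by: U = ½kx².
k = 71.7 lbf/in = 12557 N/m; x = 0.187 m.
U = 219.5 J
219.5 J × (1 kcal / 4184 J) = 0.05247 kcal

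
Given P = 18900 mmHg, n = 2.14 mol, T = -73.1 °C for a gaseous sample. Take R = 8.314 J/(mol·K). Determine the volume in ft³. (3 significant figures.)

0.0499 ft³

Solving PV = nRT for V: V = nRT/P.
P = 18900 mmHg = 2.520×10^6 Pa; n = 2.14 mol; T = -73.1 °C = 200.0 K; R = 8.314 J/(mol·K).
V = 0.001413 m³
0.001413 m³ × (1 ft³ / 0.02832 m³) = 0.04988 ft³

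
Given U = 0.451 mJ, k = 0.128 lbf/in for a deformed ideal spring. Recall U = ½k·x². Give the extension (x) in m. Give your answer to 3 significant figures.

Rearranging U = ½k·x² for x: x = √(2U/k).
U = 0.451 mJ = 4.510×10^-4 J; k = 0.128 lbf/in = 22.42 N/m.
x = 0.006343 m

0.00634 m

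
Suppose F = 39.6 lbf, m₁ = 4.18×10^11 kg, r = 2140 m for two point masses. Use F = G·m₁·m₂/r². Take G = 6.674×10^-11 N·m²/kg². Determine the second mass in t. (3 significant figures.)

Solving F = G·m₁·m₂/r² for m₂: m₂ = F·r²/(G·m₁).
F = 39.6 lbf = 176.1 N; m₁ = 4.18×10^11 kg; r = 2140 m; G = 6.674×10^-11 N·m²/kg².
m₂ = 2.892×10^7 kg
2.892×10^7 kg × (1 t / 1000 kg) = 28917 t

28900 t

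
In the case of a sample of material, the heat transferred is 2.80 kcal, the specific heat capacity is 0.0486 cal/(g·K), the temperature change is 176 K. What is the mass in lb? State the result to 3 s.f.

Rearranging Q = m·c·ΔT for m: m = Q/(c·ΔT).
Q = 2.80 kcal = 11715 J; c = 0.0486 cal/(g·K) = 203.3 J/(kg·K); ΔT = 176 K.
m = 0.3273 kg
0.3273 kg × (1 lb / 0.4536 kg) = 0.7217 lb

0.722 lb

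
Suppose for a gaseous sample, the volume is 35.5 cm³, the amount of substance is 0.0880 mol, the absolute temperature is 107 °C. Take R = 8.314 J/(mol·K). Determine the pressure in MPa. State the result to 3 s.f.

From the ideal-gas law: P = nRT/V.
V = 35.5 cm³ = 3.550×10^-5 m³; n = 0.0880 mol; T = 107 °C = 380.1 K; R = 8.314 J/(mol·K).
P = 7.835×10^6 Pa  (the unit combination reduces to kg/(m·s²) = Pa)
7.835×10^6 Pa × (1 MPa / 1.000×10^6 Pa) = 7.835 MPa

7.83 MPa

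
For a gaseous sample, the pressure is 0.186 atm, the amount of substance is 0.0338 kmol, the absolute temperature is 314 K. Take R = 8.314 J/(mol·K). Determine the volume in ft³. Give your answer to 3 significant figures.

165 ft³

From the ideal-gas law: V = nRT/P.
P = 0.186 atm = 18846 Pa; n = 0.0338 kmol = 33.80 mol; T = 314 K; R = 8.314 J/(mol·K).
V = 4.682 m³
4.682 m³ × (1 ft³ / 0.02832 m³) = 165.3 ft³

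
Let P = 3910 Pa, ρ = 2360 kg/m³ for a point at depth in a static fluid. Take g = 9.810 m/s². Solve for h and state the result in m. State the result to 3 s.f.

0.169 m

Rearranging: h = P/(ρ·g).
P = 3910 Pa; ρ = 2360 kg/m³; g = 9.810 m/s².
h = 0.1689 m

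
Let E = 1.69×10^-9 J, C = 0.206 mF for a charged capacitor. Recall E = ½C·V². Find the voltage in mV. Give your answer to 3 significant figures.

Solving E = ½C·V² for V: V = √(2E/C).
E = 1.69×10^-9 J; C = 0.206 mF = 2.060×10^-4 F.
V = 0.004051 V
0.004051 V × (1 mV / 0.001000 V) = 4.051 mV

4.05 mV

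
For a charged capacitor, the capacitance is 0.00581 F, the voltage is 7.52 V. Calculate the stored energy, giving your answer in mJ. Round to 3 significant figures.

164 mJ

E is given directly by: E = ½CV².
C = 0.00581 F; V = 7.52 V.
E = 0.1643 J  (the unit combination reduces to kg·m²/s² = J)
0.1643 J × (1 mJ / 0.001000 J) = 164.3 mJ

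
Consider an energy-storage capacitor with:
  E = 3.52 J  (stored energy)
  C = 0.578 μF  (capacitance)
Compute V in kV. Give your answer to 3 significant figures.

3.49 kV

Rearranging E = ½C·V² for V: V = √(2E/C).
E = 3.52 J; C = 0.578 μF = 5.780×10^-7 F.
V = 3490 V
3490 V × (1 kV / 1000 V) = 3.490 kV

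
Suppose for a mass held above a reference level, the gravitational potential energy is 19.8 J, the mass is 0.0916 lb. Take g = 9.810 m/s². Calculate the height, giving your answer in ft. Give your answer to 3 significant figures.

159 ft

Rearranging PE = m·g·h for h: h = PE/(m·g).
PE = 19.8 J; m = 0.0916 lb = 0.04155 kg; g = 9.810 m/s².
h = 48.58 m
48.58 m × (1 ft / 0.3048 m) = 159.4 ft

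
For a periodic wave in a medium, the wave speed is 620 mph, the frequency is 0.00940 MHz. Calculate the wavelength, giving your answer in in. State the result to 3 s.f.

Rearranging: λ = v/f.
v = 620 mph = 277.2 m/s; f = 0.00940 MHz = 9400 Hz.
λ = 0.02949 m
0.02949 m × (1 in / 0.02540 m) = 1.161 in

1.16 in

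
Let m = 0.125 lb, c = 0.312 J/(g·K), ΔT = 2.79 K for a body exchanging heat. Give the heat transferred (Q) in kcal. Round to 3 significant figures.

0.0118 kcal

Directly: Q = mcΔT.
m = 0.125 lb = 0.05670 kg; c = 0.312 J/(g·K) = 312.0 J/(kg·K); ΔT = 2.79 K.
Q = 49.36 J
49.36 J × (1 kcal / 4184 J) = 0.01180 kcal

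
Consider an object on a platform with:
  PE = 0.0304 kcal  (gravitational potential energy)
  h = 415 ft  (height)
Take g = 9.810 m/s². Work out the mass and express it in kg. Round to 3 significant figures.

0.103 kg

Solving PE = m·g·h for m: m = PE/(g·h).
PE = 0.0304 kcal = 127.2 J; h = 415 ft = 126.5 m; g = 9.810 m/s².
m = 0.1025 kg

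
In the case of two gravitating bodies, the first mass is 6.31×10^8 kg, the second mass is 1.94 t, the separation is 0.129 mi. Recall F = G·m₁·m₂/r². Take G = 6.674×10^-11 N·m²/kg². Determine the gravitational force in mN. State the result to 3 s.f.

From Newton's law of gravitation: F = Gm₁m₂/r².
m₁ = 6.31×10^8 kg; m₂ = 1.94 t = 1940 kg; r = 0.129 mi = 207.6 m; G = 6.674×10^-11 N·m²/kg².
F = 0.001896 N
0.001896 N × (1 mN / 0.001000 N) = 1.896 mN

1.90 mN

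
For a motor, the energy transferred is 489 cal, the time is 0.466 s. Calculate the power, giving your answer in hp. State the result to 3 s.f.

Directly: P = W/t.
W = 489 cal = 2046 J; t = 0.466 s.
P = 4391 W  (the unit combination reduces to kg·m²/s³ = W)
4391 W × (1 hp / 745.7 W) = 5.888 hp

5.89 hp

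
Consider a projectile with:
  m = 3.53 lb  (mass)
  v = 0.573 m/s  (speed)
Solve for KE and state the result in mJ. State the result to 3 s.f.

Directly: KE = ½mv².
m = 3.53 lb = 1.601 kg; v = 0.573 m/s.
KE = 0.2629 J  (the unit combination reduces to kg·m²/s² = J)
0.2629 J × (1 mJ / 0.001000 J) = 262.9 mJ

263 mJ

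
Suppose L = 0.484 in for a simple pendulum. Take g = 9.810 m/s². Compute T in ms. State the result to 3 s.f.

T is given directly by: T = 2π√(L/g).
L = 0.484 in = 0.01229 m; g = 9.810 m/s².
T = 0.2224 s
0.2224 s × (1 ms / 0.001000 s) = 222.4 ms

222 ms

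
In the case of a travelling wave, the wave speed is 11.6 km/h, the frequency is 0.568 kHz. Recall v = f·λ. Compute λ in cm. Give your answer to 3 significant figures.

0.567 cm

Rearranging v = f·λ for λ: λ = v/f.
v = 11.6 km/h = 3.222 m/s; f = 0.568 kHz = 568.0 Hz.
λ = 0.005673 m
0.005673 m × (1 cm / 0.01000 m) = 0.5673 cm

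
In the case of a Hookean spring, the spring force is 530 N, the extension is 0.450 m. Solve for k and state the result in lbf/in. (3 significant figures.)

Rearranging F = k·x for k: k = F/x.
F = 530 N; x = 0.450 m.
k = 1178 N/m
1178 N/m × (1 lbf/in / 175.1 N/m) = 6.725 lbf/in

6.73 lbf/in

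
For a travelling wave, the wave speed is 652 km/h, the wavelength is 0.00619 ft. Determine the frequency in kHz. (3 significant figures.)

96.0 kHz

Rearranging: f = v/λ.
v = 652 km/h = 181.1 m/s; λ = 0.00619 ft = 0.001887 m.
f = 95993 Hz
95993 Hz × (1 kHz / 1000 Hz) = 95.99 kHz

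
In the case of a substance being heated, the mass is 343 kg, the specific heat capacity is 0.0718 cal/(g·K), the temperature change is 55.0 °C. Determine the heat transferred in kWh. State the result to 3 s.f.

1.57 kWh

Directly: Q = mcΔT.
m = 343 kg; c = 0.0718 cal/(g·K) = 300.4 J/(kg·K); ΔT = 55.0 °C = 55.00 K.
Q = 5.667×10^6 J
5.667×10^6 J × (1 kWh / 3.600×10^6 J) = 1.574 kWh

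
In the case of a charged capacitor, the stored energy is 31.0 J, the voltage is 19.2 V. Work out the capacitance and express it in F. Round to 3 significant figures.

Rearranging E = ½C·V² for C: C = 2E/V².
E = 31.0 J; V = 19.2 V.
C = 0.1682 F

0.168 F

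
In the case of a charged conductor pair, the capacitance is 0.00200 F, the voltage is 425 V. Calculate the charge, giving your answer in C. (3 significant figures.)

Solving C = Q/V for Q: Q = CV.
C = 0.00200 F; V = 425 V.
Q = 0.8500 C

0.850 C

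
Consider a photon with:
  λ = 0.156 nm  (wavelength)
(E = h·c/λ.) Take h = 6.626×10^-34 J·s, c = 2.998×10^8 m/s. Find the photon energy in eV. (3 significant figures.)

7950 eV

Directly: E = hc/λ.
λ = 0.156 nm = 1.560×10^-10 m; h = 6.626×10^-34 J·s; c = 2.998×10^8 m/s.
E = 1.273×10^-15 J
1.273×10^-15 J × (1 eV / 1.602×10^-19 J) = 7948 eV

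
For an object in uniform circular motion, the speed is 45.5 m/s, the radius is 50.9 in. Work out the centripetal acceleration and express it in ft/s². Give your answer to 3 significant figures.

Directly: a = v²/r.
v = 45.5 m/s; r = 50.9 in = 1.293 m.
a = 1601 m/s²
1601 m/s² × (1 ft/s² / 0.3048 m/s²) = 5254 ft/s²

5250 ft/s²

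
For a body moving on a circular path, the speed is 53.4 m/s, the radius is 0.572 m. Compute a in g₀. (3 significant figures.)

Directly: a = v²/r.
v = 53.4 m/s; r = 0.572 m.
a = 4985 m/s²
4985 m/s² × (1 g₀ / 9.807 m/s²) = 508.4 g₀

508 g₀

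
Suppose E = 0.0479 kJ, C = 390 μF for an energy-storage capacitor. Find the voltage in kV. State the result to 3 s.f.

Rearranging E = ½C·V² for V: V = √(2E/C).
E = 0.0479 kJ = 47.90 J; C = 390 μF = 3.900×10^-4 F.
V = 495.6 V
495.6 V × (1 kV / 1000 V) = 0.4956 kV

0.496 kV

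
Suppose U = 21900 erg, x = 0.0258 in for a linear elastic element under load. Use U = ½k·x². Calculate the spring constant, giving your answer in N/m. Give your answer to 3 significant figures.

Rearranging: k = 2U/x².
U = 21900 erg = 0.002190 J; x = 0.0258 in = 6.553×10^-4 m.
k = 10199 N/m

10200 N/m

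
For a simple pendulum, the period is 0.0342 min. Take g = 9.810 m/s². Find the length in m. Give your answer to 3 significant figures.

Rearranging T = 2π√(L/g) for L: L = g·(T/2π)².
T = 0.0342 min = 2.052 s; g = 9.810 m/s².
L = 1.046 m

1.05 m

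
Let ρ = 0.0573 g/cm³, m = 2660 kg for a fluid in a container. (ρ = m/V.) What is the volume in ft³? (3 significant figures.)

Solving ρ = m/V for V: V = m/ρ.
ρ = 0.0573 g/cm³ = 57.30 kg/m³; m = 2660 kg.
V = 46.42 m³
46.42 m³ × (1 ft³ / 0.02832 m³) = 1639 ft³

1640 ft³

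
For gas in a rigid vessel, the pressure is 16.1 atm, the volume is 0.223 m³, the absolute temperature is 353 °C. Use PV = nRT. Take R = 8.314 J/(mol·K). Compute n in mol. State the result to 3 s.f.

Rearranging PV = nRT for n: n = PV/(RT).
P = 16.1 atm = 1.631×10^6 Pa; V = 0.223 m³; T = 353 °C = 626.1 K; R = 8.314 J/(mol·K).
n = 69.88 mol

69.9 mol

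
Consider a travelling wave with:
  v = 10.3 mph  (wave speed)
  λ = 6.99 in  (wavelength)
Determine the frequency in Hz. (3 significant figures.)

25.9 Hz

Rearranging v = f·λ for f: f = v/λ.
v = 10.3 mph = 4.605 m/s; λ = 6.99 in = 0.1775 m.
f = 25.93 Hz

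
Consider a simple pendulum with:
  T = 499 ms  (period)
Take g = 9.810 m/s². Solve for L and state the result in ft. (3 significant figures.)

Rearranging: L = g·(T/2π)².
T = 499 ms = 0.4990 s; g = 9.810 m/s².
L = 0.06187 m
0.06187 m × (1 ft / 0.3048 m) = 0.2030 ft

0.203 ft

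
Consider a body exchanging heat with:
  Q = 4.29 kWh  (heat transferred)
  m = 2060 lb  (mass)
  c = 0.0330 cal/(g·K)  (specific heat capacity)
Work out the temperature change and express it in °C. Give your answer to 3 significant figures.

120 °C

Solving Q = m·c·ΔT for ΔT: ΔT = Q/(m·c).
Q = 4.29 kWh = 1.544×10^7 J; m = 2060 lb = 934.4 kg; c = 0.0330 cal/(g·K) = 138.1 J/(kg·K).
ΔT = 119.7 K
Since 1 °C = 1 K, 119.7 °C.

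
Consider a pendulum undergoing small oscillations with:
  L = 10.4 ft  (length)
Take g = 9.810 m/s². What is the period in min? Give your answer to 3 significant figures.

0.0595 min

T is given directly by: T = 2π√(L/g).
L = 10.4 ft = 3.170 m; g = 9.810 m/s².
T = 3.572 s
3.572 s × (1 min / 60.00 s) = 0.05953 min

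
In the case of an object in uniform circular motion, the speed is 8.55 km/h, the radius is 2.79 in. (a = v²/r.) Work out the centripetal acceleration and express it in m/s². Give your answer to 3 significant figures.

a is given directly by: a = v²/r.
v = 8.55 km/h = 2.375 m/s; r = 2.79 in = 0.07087 m.
a = 79.60 m/s²

79.6 m/s²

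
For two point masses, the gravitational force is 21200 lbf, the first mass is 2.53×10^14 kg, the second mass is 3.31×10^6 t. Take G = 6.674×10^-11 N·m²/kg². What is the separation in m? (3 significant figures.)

24300 m

Rearranging: r = √(G·m₁m₂/F).
F = 21200 lbf = 94302 N; m₁ = 2.53×10^14 kg; m₂ = 3.31×10^6 t = 3.310×10^9 kg; G = 6.674×10^-11 N·m²/kg².
r = 24345 m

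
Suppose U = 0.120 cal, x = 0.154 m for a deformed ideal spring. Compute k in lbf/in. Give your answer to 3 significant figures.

0.242 lbf/in

Solving U = ½k·x² for k: k = 2U/x².
U = 0.120 cal = 0.5021 J; x = 0.154 m.
k = 42.34 N/m
42.34 N/m × (1 lbf/in / 175.1 N/m) = 0.2418 lbf/in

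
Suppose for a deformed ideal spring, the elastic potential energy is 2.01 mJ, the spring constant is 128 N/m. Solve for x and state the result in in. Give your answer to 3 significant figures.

Rearranging: x = √(2U/k).
U = 2.01 mJ = 0.002010 J; k = 128 N/m.
x = 0.005604 m
0.005604 m × (1 in / 0.02540 m) = 0.2206 in

0.221 in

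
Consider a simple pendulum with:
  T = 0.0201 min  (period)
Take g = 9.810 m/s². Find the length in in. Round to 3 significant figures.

14.2 in

Rearranging: L = g·(T/2π)².
T = 0.0201 min = 1.206 s; g = 9.810 m/s².
L = 0.3614 m
0.3614 m × (1 in / 0.02540 m) = 14.23 in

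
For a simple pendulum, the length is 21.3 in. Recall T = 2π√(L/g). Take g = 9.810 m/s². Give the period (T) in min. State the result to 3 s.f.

T is given directly by: T = 2π√(L/g).
L = 21.3 in = 0.5410 m; g = 9.810 m/s².
T = 1.476 s
1.476 s × (1 min / 60.00 s) = 0.02459 min

0.0246 min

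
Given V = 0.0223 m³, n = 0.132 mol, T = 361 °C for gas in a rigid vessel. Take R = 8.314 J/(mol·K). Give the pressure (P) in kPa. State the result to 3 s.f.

P is given directly by: P = nRT/V.
V = 0.0223 m³; n = 0.132 mol; T = 361 °C = 634.1 K; R = 8.314 J/(mol·K).
P = 31208 Pa  (the unit combination reduces to kg/(m·s²) = Pa)
31208 Pa × (1 kPa / 1000 Pa) = 31.21 kPa

31.2 kPa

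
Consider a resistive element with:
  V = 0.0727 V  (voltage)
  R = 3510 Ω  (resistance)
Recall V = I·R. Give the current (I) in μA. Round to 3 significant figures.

20.7 μA

Rearranging: I = V/R.
V = 0.0727 V; R = 3510 Ω.
I = 2.071×10^-5 A
2.071×10^-5 A × (1 μA / 1.000×10^-6 A) = 20.71 μA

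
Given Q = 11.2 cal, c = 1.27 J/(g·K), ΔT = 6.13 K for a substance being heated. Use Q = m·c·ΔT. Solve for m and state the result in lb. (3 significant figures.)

0.0133 lb

Solving Q = m·c·ΔT for m: m = Q/(c·ΔT).
Q = 11.2 cal = 46.86 J; c = 1.27 J/(g·K) = 1270 J/(kg·K); ΔT = 6.13 K.
m = 0.006019 kg
0.006019 kg × (1 lb / 0.4536 kg) = 0.01327 lb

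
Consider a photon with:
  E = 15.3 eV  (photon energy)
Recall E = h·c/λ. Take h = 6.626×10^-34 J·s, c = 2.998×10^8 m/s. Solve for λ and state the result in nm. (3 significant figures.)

Solving E = h·c/λ for λ: λ = hc/E.
E = 15.3 eV = 2.451×10^-18 J; h = 6.626×10^-34 J·s; c = 2.998×10^8 m/s.
λ = 8.104×10^-8 m
8.104×10^-8 m × (1 nm / 1.000×10^-9 m) = 81.04 nm

81.0 nm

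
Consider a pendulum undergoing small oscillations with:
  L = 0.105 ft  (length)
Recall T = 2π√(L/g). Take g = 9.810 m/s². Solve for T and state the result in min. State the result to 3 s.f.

0.00598 min

Directly: T = 2π√(L/g).
L = 0.105 ft = 0.03200 m; g = 9.810 m/s².
T = 0.3589 s
0.3589 s × (1 min / 60.00 s) = 0.005981 min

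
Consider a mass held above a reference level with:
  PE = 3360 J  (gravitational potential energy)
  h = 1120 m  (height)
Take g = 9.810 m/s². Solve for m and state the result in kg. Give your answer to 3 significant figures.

Rearranging: m = PE/(g·h).
PE = 3360 J; h = 1120 m; g = 9.810 m/s².
m = 0.3058 kg

0.306 kg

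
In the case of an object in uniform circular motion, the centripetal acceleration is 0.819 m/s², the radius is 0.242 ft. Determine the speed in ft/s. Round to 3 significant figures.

0.806 ft/s

Rearranging: v = √(a·r).
a = 0.819 m/s²; r = 0.242 ft = 0.07376 m.
v = 0.2458 m/s
0.2458 m/s × (1 ft/s / 0.3048 m/s) = 0.8064 ft/s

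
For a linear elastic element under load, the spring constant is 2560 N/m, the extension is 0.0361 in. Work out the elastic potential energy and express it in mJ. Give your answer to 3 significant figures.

Directly: U = ½kx².
k = 2560 N/m; x = 0.0361 in = 9.169×10^-4 m.
U = 0.001076 J
0.001076 J × (1 mJ / 0.001000 J) = 1.076 mJ

1.08 mJ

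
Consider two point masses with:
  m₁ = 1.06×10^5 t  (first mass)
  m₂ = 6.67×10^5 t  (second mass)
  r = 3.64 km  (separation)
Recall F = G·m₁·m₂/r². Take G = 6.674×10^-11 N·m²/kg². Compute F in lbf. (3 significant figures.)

F is given directly by: F = Gm₁m₂/r².
m₁ = 1.06×10^5 t = 1.060×10^8 kg; m₂ = 6.67×10^5 t = 6.670×10^8 kg; r = 3.64 km = 3640 m; G = 6.674×10^-11 N·m²/kg².
F = 0.3561 N
0.3561 N × (1 lbf / 4.448 N) = 0.08006 lbf

0.0801 lbf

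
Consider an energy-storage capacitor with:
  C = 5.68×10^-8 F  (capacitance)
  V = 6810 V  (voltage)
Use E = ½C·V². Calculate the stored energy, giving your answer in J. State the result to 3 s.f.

Directly: E = ½CV².
C = 5.68×10^-8 F; V = 6810 V.
E = 1.317 J

1.32 J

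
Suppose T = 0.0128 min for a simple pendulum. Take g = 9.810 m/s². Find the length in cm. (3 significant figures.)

Solving T = 2π√(L/g) for L: L = g·(T/2π)².
T = 0.0128 min = 0.7680 s; g = 9.810 m/s².
L = 0.1466 m
0.1466 m × (1 cm / 0.01000 m) = 14.66 cm

14.7 cm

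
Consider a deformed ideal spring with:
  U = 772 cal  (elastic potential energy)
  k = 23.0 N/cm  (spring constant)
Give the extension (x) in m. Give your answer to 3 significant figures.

Rearranging U = ½k·x² for x: x = √(2U/k).
U = 772 cal = 3230 J; k = 23.0 N/cm = 2300 N/m.
x = 1.676 m

1.68 m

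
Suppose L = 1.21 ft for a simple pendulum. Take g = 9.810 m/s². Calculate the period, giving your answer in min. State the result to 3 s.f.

0.0203 min

T is given directly by: T = 2π√(L/g).
L = 1.21 ft = 0.3688 m; g = 9.810 m/s².
T = 1.218 s
1.218 s × (1 min / 60.00 s) = 0.02030 min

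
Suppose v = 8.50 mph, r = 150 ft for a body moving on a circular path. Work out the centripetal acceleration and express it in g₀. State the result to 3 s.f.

0.0322 g₀

Directly: a = v²/r.
v = 8.50 mph = 3.800 m/s; r = 150 ft = 45.72 m.
a = 0.3158 m/s²
0.3158 m/s² × (1 g₀ / 9.807 m/s²) = 0.03220 g₀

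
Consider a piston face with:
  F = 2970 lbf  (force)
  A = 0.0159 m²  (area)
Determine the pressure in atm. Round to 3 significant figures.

P is given directly by: P = F/A.
F = 2970 lbf = 13211 N; A = 0.0159 m².
P = 8.309×10^5 Pa
8.309×10^5 Pa × (1 atm / 1.013×10^5 Pa) = 8.200 atm

8.20 atm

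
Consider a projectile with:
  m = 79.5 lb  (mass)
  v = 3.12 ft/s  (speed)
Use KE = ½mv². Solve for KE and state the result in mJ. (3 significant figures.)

16300 mJ

KE is given directly by: KE = ½mv².
m = 79.5 lb = 36.06 kg; v = 3.12 ft/s = 0.9510 m/s.
KE = 16.31 J
16.31 J × (1 mJ / 0.001000 J) = 16306 mJ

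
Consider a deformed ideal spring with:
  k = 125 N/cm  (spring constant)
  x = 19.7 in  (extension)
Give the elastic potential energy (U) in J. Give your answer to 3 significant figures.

Directly: U = ½kx².
k = 125 N/cm = 12500 N/m; x = 19.7 in = 0.5004 m.
U = 1565 J

1560 J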